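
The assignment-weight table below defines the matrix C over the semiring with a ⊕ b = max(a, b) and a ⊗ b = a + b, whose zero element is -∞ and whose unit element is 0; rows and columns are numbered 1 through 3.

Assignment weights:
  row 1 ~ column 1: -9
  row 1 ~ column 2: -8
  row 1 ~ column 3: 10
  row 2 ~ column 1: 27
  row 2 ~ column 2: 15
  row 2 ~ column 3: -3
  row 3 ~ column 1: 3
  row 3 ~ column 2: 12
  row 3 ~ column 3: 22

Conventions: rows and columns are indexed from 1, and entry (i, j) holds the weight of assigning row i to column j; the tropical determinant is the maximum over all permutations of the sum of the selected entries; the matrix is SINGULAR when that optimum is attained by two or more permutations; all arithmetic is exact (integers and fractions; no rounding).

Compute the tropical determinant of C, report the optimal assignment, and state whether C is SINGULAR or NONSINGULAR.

σ = (1, 2, 3): (-9) + 15 + 22 = 28
σ = (1, 3, 2): (-9) + (-3) + 12 = 0
σ = (2, 1, 3): (-8) + 27 + 22 = 41
σ = (2, 3, 1): (-8) + (-3) + 3 = -8
σ = (3, 1, 2): 10 + 27 + 12 = 49
σ = (3, 2, 1): 10 + 15 + 3 = 28
Optimal value attained by: σ = (3, 1, 2).
Answer: det⊕(C) = 49; verdict: NONSINGULAR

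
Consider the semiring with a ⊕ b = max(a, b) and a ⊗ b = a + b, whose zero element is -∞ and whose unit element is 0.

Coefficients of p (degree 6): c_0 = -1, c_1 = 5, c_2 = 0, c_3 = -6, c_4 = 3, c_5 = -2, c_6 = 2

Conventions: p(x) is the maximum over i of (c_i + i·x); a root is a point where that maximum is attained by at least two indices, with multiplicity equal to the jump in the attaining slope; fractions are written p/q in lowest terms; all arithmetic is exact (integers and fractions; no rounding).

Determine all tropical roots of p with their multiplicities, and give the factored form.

hull edge (i=0, c=-1) to (i=1, c=5): slope 6, span 1
hull edge (i=1, c=5) to (i=6, c=2): slope -3/5, span 5
Factored form: p(x) = 2 ⊗ (x ⊕ (-6)) ⊗ (x ⊕ 3/5) ⊗ (x ⊕ 3/5) ⊗ (x ⊕ 3/5) ⊗ (x ⊕ 3/5) ⊗ (x ⊕ 3/5)
Answer: roots = -6 (mult 1), 3/5 (mult 5)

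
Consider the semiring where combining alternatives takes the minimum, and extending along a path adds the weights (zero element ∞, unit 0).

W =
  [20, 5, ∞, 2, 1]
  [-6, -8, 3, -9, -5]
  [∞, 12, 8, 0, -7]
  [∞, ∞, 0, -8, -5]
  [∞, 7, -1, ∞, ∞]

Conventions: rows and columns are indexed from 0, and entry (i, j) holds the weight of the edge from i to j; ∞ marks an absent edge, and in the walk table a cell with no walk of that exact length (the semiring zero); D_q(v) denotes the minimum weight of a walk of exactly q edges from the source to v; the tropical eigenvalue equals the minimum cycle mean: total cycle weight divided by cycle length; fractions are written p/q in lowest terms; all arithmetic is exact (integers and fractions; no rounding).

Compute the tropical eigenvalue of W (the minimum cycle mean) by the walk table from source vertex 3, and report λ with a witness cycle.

q=0: [∞, ∞, ∞, 0, ∞]
q=1: [∞, ∞, 0, -8, -5]
q=2: [∞, 2, -8, -16, -13]
q=3: [-4, -6, -16, -24, -21]
q=4: [-12, -14, -24, -32, -29]
q=5: [-20, -22, -32, -40, -37]
Optimal cycle mean attained by: cycle 1->1, total (-8), length 1.
Answer: λ = -8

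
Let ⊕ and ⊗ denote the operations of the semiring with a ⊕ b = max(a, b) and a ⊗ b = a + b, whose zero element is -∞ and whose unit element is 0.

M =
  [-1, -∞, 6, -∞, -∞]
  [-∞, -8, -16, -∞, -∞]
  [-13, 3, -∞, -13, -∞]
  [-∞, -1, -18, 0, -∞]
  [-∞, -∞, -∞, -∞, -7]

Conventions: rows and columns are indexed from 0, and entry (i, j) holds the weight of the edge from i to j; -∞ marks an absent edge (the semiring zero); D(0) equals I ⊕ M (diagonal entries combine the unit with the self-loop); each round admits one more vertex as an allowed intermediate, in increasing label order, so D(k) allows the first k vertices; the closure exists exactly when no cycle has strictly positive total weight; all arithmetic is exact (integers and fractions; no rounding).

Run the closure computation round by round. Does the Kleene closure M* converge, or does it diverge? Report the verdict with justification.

D(0):
  [0, -∞, 6, -∞, -∞]
  [-∞, 0, -16, -∞, -∞]
  [-13, 3, 0, -13, -∞]
  [-∞, -1, -18, 0, -∞]
  [-∞, -∞, -∞, -∞, 0]
D(1):
  [0, -∞, 6, -∞, -∞]
  [-∞, 0, -16, -∞, -∞]
  [-13, 3, 0, -13, -∞]
  [-∞, -1, -18, 0, -∞]
  [-∞, -∞, -∞, -∞, 0]
D(2):
  [0, -∞, 6, -∞, -∞]
  [-∞, 0, -16, -∞, -∞]
  [-13, 3, 0, -13, -∞]
  [-∞, -1, -17, 0, -∞]
  [-∞, -∞, -∞, -∞, 0]
D(3):
  [0, 9, 6, -7, -∞]
  [-29, 0, -16, -29, -∞]
  [-13, 3, 0, -13, -∞]
  [-30, -1, -17, 0, -∞]
  [-∞, -∞, -∞, -∞, 0]
D(4):
  [0, 9, 6, -7, -∞]
  [-29, 0, -16, -29, -∞]
  [-13, 3, 0, -13, -∞]
  [-30, -1, -17, 0, -∞]
  [-∞, -∞, -∞, -∞, 0]
D(5):
  [0, 9, 6, -7, -∞]
  [-29, 0, -16, -29, -∞]
  [-13, 3, 0, -13, -∞]
  [-30, -1, -17, 0, -∞]
  [-∞, -∞, -∞, -∞, 0]
Key observation: every diagonal entry stays at the unit through all rounds, so no improving cycle exists.
Answer: CONVERGES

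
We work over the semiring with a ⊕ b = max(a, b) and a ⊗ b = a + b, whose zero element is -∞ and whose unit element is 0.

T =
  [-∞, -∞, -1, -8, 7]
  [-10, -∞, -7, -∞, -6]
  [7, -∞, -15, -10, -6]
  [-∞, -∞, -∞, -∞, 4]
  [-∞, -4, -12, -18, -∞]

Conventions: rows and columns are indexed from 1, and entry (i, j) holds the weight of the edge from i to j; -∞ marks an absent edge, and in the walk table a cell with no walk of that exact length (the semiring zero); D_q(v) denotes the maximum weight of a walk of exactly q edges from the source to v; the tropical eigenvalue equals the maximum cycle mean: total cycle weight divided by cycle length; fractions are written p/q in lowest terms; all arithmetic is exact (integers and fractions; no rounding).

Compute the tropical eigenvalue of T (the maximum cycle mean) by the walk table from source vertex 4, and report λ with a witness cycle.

q=0: [-∞, -∞, -∞, 0, -∞]
q=1: [-∞, -∞, -∞, -∞, 4]
q=2: [-∞, 0, -8, -14, -∞]
q=3: [-1, -∞, -7, -18, -6]
q=4: [0, -10, -2, -9, 6]
q=5: [5, 2, -1, -8, 7]
Optimal cycle mean attained by: cycle 1->3->1, total (-1) + 7, length 2.
Answer: λ = 3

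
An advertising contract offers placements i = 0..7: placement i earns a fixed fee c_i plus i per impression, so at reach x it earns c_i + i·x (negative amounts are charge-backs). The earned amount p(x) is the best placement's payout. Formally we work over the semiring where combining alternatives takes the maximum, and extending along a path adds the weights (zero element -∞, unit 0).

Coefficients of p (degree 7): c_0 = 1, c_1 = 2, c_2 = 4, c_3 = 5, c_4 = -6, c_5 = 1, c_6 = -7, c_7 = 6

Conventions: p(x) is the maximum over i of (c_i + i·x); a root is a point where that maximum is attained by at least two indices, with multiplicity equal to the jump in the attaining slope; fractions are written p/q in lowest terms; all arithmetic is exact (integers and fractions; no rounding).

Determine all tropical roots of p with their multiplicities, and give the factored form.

hull edge (i=0, c=1) to (i=2, c=4): slope 3/2, span 2
hull edge (i=2, c=4) to (i=3, c=5): slope 1, span 1
hull edge (i=3, c=5) to (i=7, c=6): slope 1/4, span 4
Factored form: p(x) = 6 ⊗ (x ⊕ (-3/2)) ⊗ (x ⊕ (-3/2)) ⊗ (x ⊕ (-1)) ⊗ (x ⊕ (-1/4)) ⊗ (x ⊕ (-1/4)) ⊗ (x ⊕ (-1/4)) ⊗ (x ⊕ (-1/4))
Answer: roots = -3/2 (mult 2), -1 (mult 1), -1/4 (mult 4)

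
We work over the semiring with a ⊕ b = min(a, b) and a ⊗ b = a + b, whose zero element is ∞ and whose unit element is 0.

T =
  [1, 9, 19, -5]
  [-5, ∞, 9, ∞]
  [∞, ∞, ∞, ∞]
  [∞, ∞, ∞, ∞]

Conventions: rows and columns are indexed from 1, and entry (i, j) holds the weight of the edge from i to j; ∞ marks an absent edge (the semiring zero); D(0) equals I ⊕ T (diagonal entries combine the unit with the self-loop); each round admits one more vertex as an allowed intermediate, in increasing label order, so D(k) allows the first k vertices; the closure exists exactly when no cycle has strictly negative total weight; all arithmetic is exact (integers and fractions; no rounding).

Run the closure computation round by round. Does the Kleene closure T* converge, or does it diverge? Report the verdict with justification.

D(0):
  [0, 9, 19, -5]
  [-5, 0, 9, ∞]
  [∞, ∞, 0, ∞]
  [∞, ∞, ∞, 0]
D(1):
  [0, 9, 19, -5]
  [-5, 0, 9, -10]
  [∞, ∞, 0, ∞]
  [∞, ∞, ∞, 0]
D(2):
  [0, 9, 18, -5]
  [-5, 0, 9, -10]
  [∞, ∞, 0, ∞]
  [∞, ∞, ∞, 0]
D(3):
  [0, 9, 18, -5]
  [-5, 0, 9, -10]
  [∞, ∞, 0, ∞]
  [∞, ∞, ∞, 0]
D(4):
  [0, 9, 18, -5]
  [-5, 0, 9, -10]
  [∞, ∞, 0, ∞]
  [∞, ∞, ∞, 0]
Key observation: every diagonal entry stays at the unit through all rounds, so no improving cycle exists.
Answer: CONVERGES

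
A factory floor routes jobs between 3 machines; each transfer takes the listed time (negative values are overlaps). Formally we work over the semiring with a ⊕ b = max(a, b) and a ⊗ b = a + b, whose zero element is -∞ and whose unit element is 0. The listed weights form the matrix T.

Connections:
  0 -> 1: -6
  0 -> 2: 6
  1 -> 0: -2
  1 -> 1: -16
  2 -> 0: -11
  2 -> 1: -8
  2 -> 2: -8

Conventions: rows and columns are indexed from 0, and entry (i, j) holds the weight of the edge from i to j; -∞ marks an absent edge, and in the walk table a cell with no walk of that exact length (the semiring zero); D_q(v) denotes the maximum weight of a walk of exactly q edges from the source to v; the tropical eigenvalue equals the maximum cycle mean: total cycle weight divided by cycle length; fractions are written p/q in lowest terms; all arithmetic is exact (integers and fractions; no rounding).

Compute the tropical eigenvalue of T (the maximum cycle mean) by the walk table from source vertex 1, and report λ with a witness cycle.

q=0: [-∞, 0, -∞]
q=1: [-2, -16, -∞]
q=2: [-18, -8, 4]
q=3: [-7, -4, -4]
Optimal cycle mean attained by: cycle 0->2->1->0, total 6 + (-8) + (-2), length 3.
Answer: λ = -4/3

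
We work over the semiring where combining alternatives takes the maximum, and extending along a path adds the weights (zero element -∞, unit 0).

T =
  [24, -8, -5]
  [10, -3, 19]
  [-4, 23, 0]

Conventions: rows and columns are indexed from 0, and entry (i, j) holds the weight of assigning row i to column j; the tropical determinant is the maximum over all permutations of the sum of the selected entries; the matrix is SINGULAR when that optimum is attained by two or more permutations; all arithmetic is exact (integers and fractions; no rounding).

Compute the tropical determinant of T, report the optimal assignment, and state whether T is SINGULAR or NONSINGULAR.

σ = (0, 1, 2): 24 + (-3) + 0 = 21
σ = (0, 2, 1): 24 + 19 + 23 = 66
σ = (1, 0, 2): (-8) + 10 + 0 = 2
σ = (1, 2, 0): (-8) + 19 + (-4) = 7
σ = (2, 0, 1): (-5) + 10 + 23 = 28
σ = (2, 1, 0): (-5) + (-3) + (-4) = -12
Optimal value attained by: σ = (0, 2, 1).
Answer: det⊕(T) = 66; verdict: NONSINGULAR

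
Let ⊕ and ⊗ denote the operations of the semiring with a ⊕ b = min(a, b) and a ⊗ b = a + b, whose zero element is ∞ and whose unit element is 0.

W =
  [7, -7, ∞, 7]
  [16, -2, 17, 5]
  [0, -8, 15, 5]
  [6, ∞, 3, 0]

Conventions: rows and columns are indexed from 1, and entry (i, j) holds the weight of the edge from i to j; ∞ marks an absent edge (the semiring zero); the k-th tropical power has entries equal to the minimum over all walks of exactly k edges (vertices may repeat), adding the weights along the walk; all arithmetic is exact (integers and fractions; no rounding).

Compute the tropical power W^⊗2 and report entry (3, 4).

W^⊗2:
  [9, -9, 10, -2]
  [11, -4, 8, 3]
  [7, -10, 8, -3]
  [3, -5, 3, 0]
Key observation: the optimum is the walk 3->2->4, with weight (-8) + 5 = -3.
Optimal value attained by: walk 3->2->4.
Answer: (W^⊗2)[3][4] = -3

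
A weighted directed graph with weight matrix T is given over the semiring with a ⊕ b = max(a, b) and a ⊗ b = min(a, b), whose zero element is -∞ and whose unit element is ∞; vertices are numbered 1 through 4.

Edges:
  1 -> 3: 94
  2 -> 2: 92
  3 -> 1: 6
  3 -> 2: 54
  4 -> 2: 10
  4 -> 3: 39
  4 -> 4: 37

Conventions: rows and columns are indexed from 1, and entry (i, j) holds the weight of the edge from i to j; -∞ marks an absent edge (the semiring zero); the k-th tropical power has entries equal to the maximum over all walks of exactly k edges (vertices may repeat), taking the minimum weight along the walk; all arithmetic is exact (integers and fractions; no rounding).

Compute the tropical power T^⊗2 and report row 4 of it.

T^⊗2:
  [6, 54, -∞, -∞]
  [-∞, 92, -∞, -∞]
  [-∞, 54, 6, -∞]
  [6, 39, 37, 37]
Answer: row 4 of T^⊗2 = [6, 39, 37, 37]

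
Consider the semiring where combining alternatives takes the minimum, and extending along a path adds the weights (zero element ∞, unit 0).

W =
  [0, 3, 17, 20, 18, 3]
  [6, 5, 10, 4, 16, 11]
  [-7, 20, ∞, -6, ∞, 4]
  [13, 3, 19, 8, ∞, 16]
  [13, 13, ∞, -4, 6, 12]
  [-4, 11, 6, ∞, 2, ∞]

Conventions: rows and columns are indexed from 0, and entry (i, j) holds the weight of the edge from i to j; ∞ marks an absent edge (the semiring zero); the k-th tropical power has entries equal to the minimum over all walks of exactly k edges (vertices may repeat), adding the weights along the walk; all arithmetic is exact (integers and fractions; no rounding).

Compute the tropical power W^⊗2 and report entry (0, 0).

W^⊗2:
  [-1, 3, 9, 7, 5, 3]
  [3, 7, 15, 4, 13, 9]
  [-7, -4, 10, 2, 6, -4]
  [9, 8, 13, 7, 18, 14]
  [8, -1, 15, 2, 12, 12]
  [-4, -1, 13, -2, 8, -1]
Key observation: the optimum is the walk 0->5->0, with weight 3 + (-4) = -1.
Optimal value attained by: walk 0->5->0.
Answer: (W^⊗2)[0][0] = -1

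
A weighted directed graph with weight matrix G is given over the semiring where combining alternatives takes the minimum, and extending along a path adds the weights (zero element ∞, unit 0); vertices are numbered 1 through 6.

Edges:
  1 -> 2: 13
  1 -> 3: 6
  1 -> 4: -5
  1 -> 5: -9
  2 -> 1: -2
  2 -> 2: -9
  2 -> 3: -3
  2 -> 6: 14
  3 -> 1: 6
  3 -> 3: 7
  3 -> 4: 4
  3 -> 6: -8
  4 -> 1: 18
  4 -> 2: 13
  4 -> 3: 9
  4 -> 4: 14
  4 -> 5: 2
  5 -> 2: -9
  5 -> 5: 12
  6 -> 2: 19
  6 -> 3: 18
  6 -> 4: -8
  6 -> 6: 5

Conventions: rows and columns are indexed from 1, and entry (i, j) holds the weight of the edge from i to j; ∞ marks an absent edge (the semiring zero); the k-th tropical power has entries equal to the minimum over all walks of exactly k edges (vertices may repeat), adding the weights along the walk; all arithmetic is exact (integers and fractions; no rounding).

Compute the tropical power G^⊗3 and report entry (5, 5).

G^⊗2:
  [11, -18, 4, 9, -3, -2]
  [-11, -18, -12, -7, -11, -11]
  [13, 11, 10, -16, -3, -3]
  [11, -7, 10, 13, 9, 1]
  [-11, -18, -12, ∞, 24, 5]
  [10, 5, 1, -3, -6, 10]
G^⊗3:
  [-20, -27, -21, -10, 2, -4]
  [-20, -27, -21, -19, -20, -20]
  [2, -12, -7, -11, -14, 2]
  [-9, -16, -10, -7, 2, 2]
  [-20, -27, -21, -16, -20, -20]
  [3, -15, 2, 2, -1, -7]
Key observation: the optimum is the walk 5->2->1->5, with weight (-9) + (-2) + (-9) = -20.
Optimal value attained by: walk 5->2->1->5.
Answer: (G^⊗3)[5][5] = -20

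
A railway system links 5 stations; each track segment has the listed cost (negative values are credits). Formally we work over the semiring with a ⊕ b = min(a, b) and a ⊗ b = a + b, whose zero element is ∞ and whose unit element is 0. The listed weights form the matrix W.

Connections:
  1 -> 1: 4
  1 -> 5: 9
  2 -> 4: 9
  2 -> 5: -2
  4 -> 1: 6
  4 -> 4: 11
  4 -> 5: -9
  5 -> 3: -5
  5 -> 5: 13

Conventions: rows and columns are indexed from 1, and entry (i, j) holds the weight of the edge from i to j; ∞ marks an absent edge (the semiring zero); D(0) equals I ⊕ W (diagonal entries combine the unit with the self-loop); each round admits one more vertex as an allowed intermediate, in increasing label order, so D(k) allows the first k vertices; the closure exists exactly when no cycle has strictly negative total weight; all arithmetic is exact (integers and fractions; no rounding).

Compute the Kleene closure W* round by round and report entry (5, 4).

D(0):
  [0, ∞, ∞, ∞, 9]
  [∞, 0, ∞, 9, -2]
  [∞, ∞, 0, ∞, ∞]
  [6, ∞, ∞, 0, -9]
  [∞, ∞, -5, ∞, 0]
D(1):
  [0, ∞, ∞, ∞, 9]
  [∞, 0, ∞, 9, -2]
  [∞, ∞, 0, ∞, ∞]
  [6, ∞, ∞, 0, -9]
  [∞, ∞, -5, ∞, 0]
D(2):
  [0, ∞, ∞, ∞, 9]
  [∞, 0, ∞, 9, -2]
  [∞, ∞, 0, ∞, ∞]
  [6, ∞, ∞, 0, -9]
  [∞, ∞, -5, ∞, 0]
D(3):
  [0, ∞, ∞, ∞, 9]
  [∞, 0, ∞, 9, -2]
  [∞, ∞, 0, ∞, ∞]
  [6, ∞, ∞, 0, -9]
  [∞, ∞, -5, ∞, 0]
D(4):
  [0, ∞, ∞, ∞, 9]
  [15, 0, ∞, 9, -2]
  [∞, ∞, 0, ∞, ∞]
  [6, ∞, ∞, 0, -9]
  [∞, ∞, -5, ∞, 0]
D(5):
  [0, ∞, 4, ∞, 9]
  [15, 0, -7, 9, -2]
  [∞, ∞, 0, ∞, ∞]
  [6, ∞, -14, 0, -9]
  [∞, ∞, -5, ∞, 0]
Answer: W*[5][4] = ∞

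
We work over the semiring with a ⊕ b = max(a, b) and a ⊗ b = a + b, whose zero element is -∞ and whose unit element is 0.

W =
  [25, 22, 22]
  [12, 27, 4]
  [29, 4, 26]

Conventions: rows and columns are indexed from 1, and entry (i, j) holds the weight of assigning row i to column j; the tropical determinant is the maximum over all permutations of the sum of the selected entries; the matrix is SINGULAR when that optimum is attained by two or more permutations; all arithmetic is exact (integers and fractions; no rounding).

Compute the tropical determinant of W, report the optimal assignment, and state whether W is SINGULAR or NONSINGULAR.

σ = (1, 2, 3): 25 + 27 + 26 = 78
σ = (1, 3, 2): 25 + 4 + 4 = 33
σ = (2, 1, 3): 22 + 12 + 26 = 60
σ = (2, 3, 1): 22 + 4 + 29 = 55
σ = (3, 1, 2): 22 + 12 + 4 = 38
σ = (3, 2, 1): 22 + 27 + 29 = 78
Optimal value attained by: σ = (1, 2, 3).
Answer: det⊕(W) = 78; verdict: SINGULAR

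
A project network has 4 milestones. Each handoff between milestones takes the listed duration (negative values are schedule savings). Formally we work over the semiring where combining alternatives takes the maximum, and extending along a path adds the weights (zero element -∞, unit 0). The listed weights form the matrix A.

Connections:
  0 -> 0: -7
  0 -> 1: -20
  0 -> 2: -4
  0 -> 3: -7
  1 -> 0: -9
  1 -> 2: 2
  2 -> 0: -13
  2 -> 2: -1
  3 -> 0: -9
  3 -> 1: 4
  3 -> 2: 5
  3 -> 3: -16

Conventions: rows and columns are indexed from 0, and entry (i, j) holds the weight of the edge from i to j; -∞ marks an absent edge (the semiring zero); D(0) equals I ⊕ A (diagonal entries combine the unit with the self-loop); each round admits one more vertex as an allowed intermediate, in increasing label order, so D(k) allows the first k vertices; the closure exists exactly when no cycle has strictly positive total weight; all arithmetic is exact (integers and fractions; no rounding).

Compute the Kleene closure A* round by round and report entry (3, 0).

D(0):
  [0, -20, -4, -7]
  [-9, 0, 2, -∞]
  [-13, -∞, 0, -∞]
  [-9, 4, 5, 0]
D(1):
  [0, -20, -4, -7]
  [-9, 0, 2, -16]
  [-13, -33, 0, -20]
  [-9, 4, 5, 0]
D(2):
  [0, -20, -4, -7]
  [-9, 0, 2, -16]
  [-13, -33, 0, -20]
  [-5, 4, 6, 0]
D(3):
  [0, -20, -4, -7]
  [-9, 0, 2, -16]
  [-13, -33, 0, -20]
  [-5, 4, 6, 0]
D(4):
  [0, -3, -1, -7]
  [-9, 0, 2, -16]
  [-13, -16, 0, -20]
  [-5, 4, 6, 0]
Answer: A*[3][0] = -5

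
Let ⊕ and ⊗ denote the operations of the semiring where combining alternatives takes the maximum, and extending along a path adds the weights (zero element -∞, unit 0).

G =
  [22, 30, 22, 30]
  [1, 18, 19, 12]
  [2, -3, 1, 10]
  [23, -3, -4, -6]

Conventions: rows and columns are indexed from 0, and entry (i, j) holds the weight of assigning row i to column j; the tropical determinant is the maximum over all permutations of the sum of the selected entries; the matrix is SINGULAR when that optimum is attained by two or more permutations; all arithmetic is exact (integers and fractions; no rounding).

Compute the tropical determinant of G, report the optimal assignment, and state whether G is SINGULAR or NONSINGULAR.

σ = (0, 1, 2, 3): 22 + 18 + 1 + (-6) = 35
σ = (0, 1, 3, 2): 22 + 18 + 10 + (-4) = 46
σ = (0, 2, 1, 3): 22 + 19 + (-3) + (-6) = 32
σ = (0, 2, 3, 1): 22 + 19 + 10 + (-3) = 48
σ = (0, 3, 1, 2): 22 + 12 + (-3) + (-4) = 27
σ = (0, 3, 2, 1): 22 + 12 + 1 + (-3) = 32
σ = (1, 0, 2, 3): 30 + 1 + 1 + (-6) = 26
σ = (1, 0, 3, 2): 30 + 1 + 10 + (-4) = 37
σ = (1, 2, 0, 3): 30 + 19 + 2 + (-6) = 45
σ = (1, 2, 3, 0): 30 + 19 + 10 + 23 = 82
σ = (1, 3, 0, 2): 30 + 12 + 2 + (-4) = 40
σ = (1, 3, 2, 0): 30 + 12 + 1 + 23 = 66
σ = (2, 0, 1, 3): 22 + 1 + (-3) + (-6) = 14
σ = (2, 0, 3, 1): 22 + 1 + 10 + (-3) = 30
σ = (2, 1, 0, 3): 22 + 18 + 2 + (-6) = 36
σ = (2, 1, 3, 0): 22 + 18 + 10 + 23 = 73
σ = (2, 3, 0, 1): 22 + 12 + 2 + (-3) = 33
σ = (2, 3, 1, 0): 22 + 12 + (-3) + 23 = 54
σ = (3, 0, 1, 2): 30 + 1 + (-3) + (-4) = 24
σ = (3, 0, 2, 1): 30 + 1 + 1 + (-3) = 29
σ = (3, 1, 0, 2): 30 + 18 + 2 + (-4) = 46
σ = (3, 1, 2, 0): 30 + 18 + 1 + 23 = 72
σ = (3, 2, 0, 1): 30 + 19 + 2 + (-3) = 48
σ = (3, 2, 1, 0): 30 + 19 + (-3) + 23 = 69
Optimal value attained by: σ = (1, 2, 3, 0).
Answer: det⊕(G) = 82; verdict: NONSINGULAR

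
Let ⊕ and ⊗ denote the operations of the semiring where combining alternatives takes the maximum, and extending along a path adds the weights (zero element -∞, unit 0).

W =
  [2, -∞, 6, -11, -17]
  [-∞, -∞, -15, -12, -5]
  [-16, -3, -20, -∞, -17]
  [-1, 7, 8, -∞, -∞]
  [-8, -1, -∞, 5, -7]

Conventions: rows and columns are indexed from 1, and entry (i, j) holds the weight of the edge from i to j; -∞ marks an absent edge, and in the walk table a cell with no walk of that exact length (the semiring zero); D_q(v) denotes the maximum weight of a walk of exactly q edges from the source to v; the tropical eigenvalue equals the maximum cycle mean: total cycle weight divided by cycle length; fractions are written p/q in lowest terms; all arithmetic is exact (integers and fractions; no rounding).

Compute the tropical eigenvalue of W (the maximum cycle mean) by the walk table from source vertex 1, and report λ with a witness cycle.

q=0: [0, -∞, -∞, -∞, -∞]
q=1: [2, -∞, 6, -11, -17]
q=2: [4, 3, 8, -9, -11]
q=3: [6, 5, 10, -6, -2]
q=4: [8, 7, 12, 3, 0]
q=5: [10, 10, 14, 5, 2]
Optimal cycle mean attained by: cycle 2->5->4->2, total (-5) + 5 + 7, length 3.
Answer: λ = 7/3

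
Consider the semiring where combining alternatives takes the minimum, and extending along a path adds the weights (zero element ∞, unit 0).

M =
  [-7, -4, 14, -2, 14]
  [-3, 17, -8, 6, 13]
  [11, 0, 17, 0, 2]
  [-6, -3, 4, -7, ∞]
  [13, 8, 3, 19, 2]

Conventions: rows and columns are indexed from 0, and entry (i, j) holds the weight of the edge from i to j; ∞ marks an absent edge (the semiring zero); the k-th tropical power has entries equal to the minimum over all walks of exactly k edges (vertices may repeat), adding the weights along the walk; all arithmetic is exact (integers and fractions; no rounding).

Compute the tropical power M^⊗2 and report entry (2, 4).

M^⊗2:
  [-14, -11, -12, -9, 7]
  [-10, -8, 9, -8, -6]
  [-6, -3, -8, -7, 4]
  [-13, -10, -11, -14, 6]
  [5, 3, 0, 3, 4]
Key observation: the optimum is the walk 2->4->4, with weight 2 + 2 = 4.
Optimal value attained by: walk 2->4->4.
Answer: (M^⊗2)[2][4] = 4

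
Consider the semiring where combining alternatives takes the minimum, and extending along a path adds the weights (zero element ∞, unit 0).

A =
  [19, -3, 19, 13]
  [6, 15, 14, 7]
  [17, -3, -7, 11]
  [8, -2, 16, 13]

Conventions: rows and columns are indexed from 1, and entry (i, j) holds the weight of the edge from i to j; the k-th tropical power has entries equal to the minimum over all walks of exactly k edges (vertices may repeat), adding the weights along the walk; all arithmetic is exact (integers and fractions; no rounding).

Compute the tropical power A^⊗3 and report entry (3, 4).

A^⊗2:
  [3, 11, 11, 4]
  [15, 3, 7, 19]
  [3, -10, -14, 4]
  [4, 5, 9, 5]
A^⊗3:
  [12, 0, 4, 16]
  [9, 4, 0, 10]
  [-4, -17, -21, -3]
  [11, 1, 2, 12]
Key observation: the optimum is the walk 3->3->2->4, with weight (-7) + (-3) + 7 = -3.
Optimal value attained by: walk 3->3->2->4.
Answer: (A^⊗3)[3][4] = -3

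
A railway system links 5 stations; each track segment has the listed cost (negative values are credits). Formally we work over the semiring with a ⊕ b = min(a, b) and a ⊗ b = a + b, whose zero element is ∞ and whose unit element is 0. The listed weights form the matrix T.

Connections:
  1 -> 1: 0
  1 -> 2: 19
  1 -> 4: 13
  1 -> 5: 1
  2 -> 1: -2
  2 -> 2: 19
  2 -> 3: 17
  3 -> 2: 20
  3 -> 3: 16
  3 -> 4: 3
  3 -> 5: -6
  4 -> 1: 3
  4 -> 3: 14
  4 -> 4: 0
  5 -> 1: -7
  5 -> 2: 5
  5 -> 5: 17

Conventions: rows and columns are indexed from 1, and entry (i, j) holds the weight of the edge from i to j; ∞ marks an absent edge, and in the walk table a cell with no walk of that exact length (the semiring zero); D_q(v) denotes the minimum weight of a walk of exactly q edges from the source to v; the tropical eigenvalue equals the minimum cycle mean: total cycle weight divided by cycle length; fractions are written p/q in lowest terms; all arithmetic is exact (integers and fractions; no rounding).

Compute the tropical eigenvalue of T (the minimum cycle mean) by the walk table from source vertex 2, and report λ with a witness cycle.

q=0: [∞, 0, ∞, ∞, ∞]
q=1: [-2, 19, 17, ∞, ∞]
q=2: [-2, 17, 33, 11, -1]
q=3: [-8, 4, 25, 11, -1]
q=4: [-8, 4, 21, 5, -7]
q=5: [-14, -2, 19, 5, -7]
Optimal cycle mean attained by: cycle 1->5->1, total 1 + (-7), length 2.
Answer: λ = -3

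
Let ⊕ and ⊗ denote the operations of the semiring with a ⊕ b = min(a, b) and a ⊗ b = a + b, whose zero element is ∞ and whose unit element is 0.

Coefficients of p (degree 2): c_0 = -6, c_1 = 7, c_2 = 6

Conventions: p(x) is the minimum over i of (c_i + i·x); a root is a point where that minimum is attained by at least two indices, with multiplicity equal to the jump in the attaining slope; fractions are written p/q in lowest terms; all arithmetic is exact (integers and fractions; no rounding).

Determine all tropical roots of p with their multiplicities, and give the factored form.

hull edge (i=0, c=-6) to (i=2, c=6): slope 6, span 2
Factored form: p(x) = 6 ⊗ (x ⊕ (-6)) ⊗ (x ⊕ (-6))
Answer: roots = -6 (mult 2)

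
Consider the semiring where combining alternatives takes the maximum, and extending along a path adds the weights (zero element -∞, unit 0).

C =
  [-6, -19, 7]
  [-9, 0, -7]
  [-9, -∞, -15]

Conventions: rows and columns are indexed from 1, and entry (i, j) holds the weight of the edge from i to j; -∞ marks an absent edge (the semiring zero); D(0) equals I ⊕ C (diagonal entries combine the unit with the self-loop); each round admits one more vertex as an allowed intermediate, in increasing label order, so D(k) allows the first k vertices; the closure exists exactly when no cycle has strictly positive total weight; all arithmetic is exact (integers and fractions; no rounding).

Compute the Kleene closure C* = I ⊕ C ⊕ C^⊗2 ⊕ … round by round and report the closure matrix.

D(0):
  [0, -19, 7]
  [-9, 0, -7]
  [-9, -∞, 0]
D(1):
  [0, -19, 7]
  [-9, 0, -2]
  [-9, -28, 0]
D(2):
  [0, -19, 7]
  [-9, 0, -2]
  [-9, -28, 0]
D(3):
  [0, -19, 7]
  [-9, 0, -2]
  [-9, -28, 0]
Answer: C* = [[0, -19, 7], [-9, 0, -2], [-9, -28, 0]]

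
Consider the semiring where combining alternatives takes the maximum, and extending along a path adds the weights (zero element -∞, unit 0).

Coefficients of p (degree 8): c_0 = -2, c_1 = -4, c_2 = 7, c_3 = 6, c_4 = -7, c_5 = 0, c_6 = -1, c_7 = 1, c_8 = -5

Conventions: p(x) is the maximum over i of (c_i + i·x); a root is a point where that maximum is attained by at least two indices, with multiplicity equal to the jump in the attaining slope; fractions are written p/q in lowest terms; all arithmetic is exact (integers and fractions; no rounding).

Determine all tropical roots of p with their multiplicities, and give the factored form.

hull edge (i=0, c=-2) to (i=2, c=7): slope 9/2, span 2
hull edge (i=2, c=7) to (i=3, c=6): slope -1, span 1
hull edge (i=3, c=6) to (i=7, c=1): slope -5/4, span 4
hull edge (i=7, c=1) to (i=8, c=-5): slope -6, span 1
Factored form: p(x) = -5 ⊗ (x ⊕ (-9/2)) ⊗ (x ⊕ (-9/2)) ⊗ (x ⊕ 1) ⊗ (x ⊕ 5/4) ⊗ (x ⊕ 5/4) ⊗ (x ⊕ 5/4) ⊗ (x ⊕ 5/4) ⊗ (x ⊕ 6)
Answer: roots = -9/2 (mult 2), 1 (mult 1), 5/4 (mult 4), 6 (mult 1)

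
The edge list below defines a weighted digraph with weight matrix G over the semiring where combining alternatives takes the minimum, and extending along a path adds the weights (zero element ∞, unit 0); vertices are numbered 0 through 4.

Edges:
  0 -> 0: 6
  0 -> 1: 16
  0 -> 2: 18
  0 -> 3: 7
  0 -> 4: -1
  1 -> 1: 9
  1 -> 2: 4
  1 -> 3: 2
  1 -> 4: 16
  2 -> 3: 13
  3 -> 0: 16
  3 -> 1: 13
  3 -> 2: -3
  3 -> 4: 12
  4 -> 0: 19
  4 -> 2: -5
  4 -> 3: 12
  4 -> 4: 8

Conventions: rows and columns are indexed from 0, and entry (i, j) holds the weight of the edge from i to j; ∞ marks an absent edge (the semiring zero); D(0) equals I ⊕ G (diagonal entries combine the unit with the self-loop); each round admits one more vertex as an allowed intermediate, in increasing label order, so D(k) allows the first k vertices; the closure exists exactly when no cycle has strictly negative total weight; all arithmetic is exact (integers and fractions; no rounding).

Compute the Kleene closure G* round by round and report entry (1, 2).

D(0):
  [0, 16, 18, 7, -1]
  [∞, 0, 4, 2, 16]
  [∞, ∞, 0, 13, ∞]
  [16, 13, -3, 0, 12]
  [19, ∞, -5, 12, 0]
D(1):
  [0, 16, 18, 7, -1]
  [∞, 0, 4, 2, 16]
  [∞, ∞, 0, 13, ∞]
  [16, 13, -3, 0, 12]
  [19, 35, -5, 12, 0]
D(2):
  [0, 16, 18, 7, -1]
  [∞, 0, 4, 2, 16]
  [∞, ∞, 0, 13, ∞]
  [16, 13, -3, 0, 12]
  [19, 35, -5, 12, 0]
D(3):
  [0, 16, 18, 7, -1]
  [∞, 0, 4, 2, 16]
  [∞, ∞, 0, 13, ∞]
  [16, 13, -3, 0, 12]
  [19, 35, -5, 8, 0]
D(4):
  [0, 16, 4, 7, -1]
  [18, 0, -1, 2, 14]
  [29, 26, 0, 13, 25]
  [16, 13, -3, 0, 12]
  [19, 21, -5, 8, 0]
D(5):
  [0, 16, -6, 7, -1]
  [18, 0, -1, 2, 14]
  [29, 26, 0, 13, 25]
  [16, 13, -3, 0, 12]
  [19, 21, -5, 8, 0]
Answer: G*[1][2] = -1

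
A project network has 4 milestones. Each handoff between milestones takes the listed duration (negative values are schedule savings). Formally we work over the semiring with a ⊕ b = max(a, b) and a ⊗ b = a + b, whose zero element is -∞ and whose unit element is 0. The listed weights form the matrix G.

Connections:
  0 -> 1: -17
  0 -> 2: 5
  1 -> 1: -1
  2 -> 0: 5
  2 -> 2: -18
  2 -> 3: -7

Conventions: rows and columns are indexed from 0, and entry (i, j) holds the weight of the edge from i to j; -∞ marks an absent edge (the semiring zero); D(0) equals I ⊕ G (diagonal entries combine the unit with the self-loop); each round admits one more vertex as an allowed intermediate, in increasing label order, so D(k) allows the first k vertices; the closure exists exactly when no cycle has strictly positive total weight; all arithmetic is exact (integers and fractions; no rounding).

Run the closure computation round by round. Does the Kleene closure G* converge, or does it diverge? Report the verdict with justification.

D(0):
  [0, -17, 5, -∞]
  [-∞, 0, -∞, -∞]
  [5, -∞, 0, -7]
  [-∞, -∞, -∞, 0]
Detection: at round 1, diagonal entry (2, 2) turns strictly positive.
Key observation: the cycle 2->0->2 has total weight 5 + 5, which is strictly positive.
Answer: DIVERGES — positive cycle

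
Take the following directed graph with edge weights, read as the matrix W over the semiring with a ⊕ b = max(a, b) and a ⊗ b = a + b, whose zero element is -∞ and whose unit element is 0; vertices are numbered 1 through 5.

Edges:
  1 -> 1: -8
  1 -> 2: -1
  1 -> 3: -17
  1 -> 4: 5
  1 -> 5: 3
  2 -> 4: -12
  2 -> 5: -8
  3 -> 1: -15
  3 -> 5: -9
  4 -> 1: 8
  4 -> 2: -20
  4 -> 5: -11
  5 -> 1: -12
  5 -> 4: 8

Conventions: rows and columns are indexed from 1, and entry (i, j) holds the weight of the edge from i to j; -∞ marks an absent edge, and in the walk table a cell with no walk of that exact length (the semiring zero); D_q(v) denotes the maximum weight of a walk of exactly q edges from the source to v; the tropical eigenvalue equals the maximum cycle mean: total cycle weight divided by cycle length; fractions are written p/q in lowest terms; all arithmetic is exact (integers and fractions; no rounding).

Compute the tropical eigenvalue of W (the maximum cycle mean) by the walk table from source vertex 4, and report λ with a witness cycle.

q=0: [-∞, -∞, -∞, 0, -∞]
q=1: [8, -20, -∞, -∞, -11]
q=2: [0, 7, -9, 13, 11]
q=3: [21, -1, -17, 19, 3]
q=4: [27, 20, 4, 26, 24]
q=5: [34, 26, 10, 32, 30]
Optimal cycle mean attained by: cycle 1->4->1, total 5 + 8, length 2.
Answer: λ = 13/2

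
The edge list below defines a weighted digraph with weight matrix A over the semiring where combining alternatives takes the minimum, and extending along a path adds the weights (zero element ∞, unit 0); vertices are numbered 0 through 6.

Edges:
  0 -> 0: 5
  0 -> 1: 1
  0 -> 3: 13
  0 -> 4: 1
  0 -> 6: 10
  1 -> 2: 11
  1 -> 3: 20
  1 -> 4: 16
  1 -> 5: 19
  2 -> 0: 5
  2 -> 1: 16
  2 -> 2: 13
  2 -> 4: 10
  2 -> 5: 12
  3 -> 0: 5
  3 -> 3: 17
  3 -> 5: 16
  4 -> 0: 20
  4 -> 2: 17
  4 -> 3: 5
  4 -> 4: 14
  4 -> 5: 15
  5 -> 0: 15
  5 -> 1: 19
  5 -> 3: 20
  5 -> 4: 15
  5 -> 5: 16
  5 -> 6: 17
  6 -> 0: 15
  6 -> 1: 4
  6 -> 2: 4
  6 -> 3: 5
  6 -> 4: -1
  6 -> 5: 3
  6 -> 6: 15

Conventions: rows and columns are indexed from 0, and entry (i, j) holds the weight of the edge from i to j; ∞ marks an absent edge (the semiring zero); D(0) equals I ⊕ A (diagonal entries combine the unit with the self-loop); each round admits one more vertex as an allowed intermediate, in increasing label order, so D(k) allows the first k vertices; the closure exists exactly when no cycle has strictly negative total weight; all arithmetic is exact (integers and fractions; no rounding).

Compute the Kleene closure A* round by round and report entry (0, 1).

D(0):
  [0, 1, ∞, 13, 1, ∞, 10]
  [∞, 0, 11, 20, 16, 19, ∞]
  [5, 16, 0, ∞, 10, 12, ∞]
  [5, ∞, ∞, 0, ∞, 16, ∞]
  [20, ∞, 17, 5, 0, 15, ∞]
  [15, 19, ∞, 20, 15, 0, 17]
  [15, 4, 4, 5, -1, 3, 0]
D(1):
  [0, 1, ∞, 13, 1, ∞, 10]
  [∞, 0, 11, 20, 16, 19, ∞]
  [5, 6, 0, 18, 6, 12, 15]
  [5, 6, ∞, 0, 6, 16, 15]
  [20, 21, 17, 5, 0, 15, 30]
  [15, 16, ∞, 20, 15, 0, 17]
  [15, 4, 4, 5, -1, 3, 0]
D(2):
  [0, 1, 12, 13, 1, 20, 10]
  [∞, 0, 11, 20, 16, 19, ∞]
  [5, 6, 0, 18, 6, 12, 15]
  [5, 6, 17, 0, 6, 16, 15]
  [20, 21, 17, 5, 0, 15, 30]
  [15, 16, 27, 20, 15, 0, 17]
  [15, 4, 4, 5, -1, 3, 0]
D(3):
  [0, 1, 12, 13, 1, 20, 10]
  [16, 0, 11, 20, 16, 19, 26]
  [5, 6, 0, 18, 6, 12, 15]
  [5, 6, 17, 0, 6, 16, 15]
  [20, 21, 17, 5, 0, 15, 30]
  [15, 16, 27, 20, 15, 0, 17]
  [9, 4, 4, 5, -1, 3, 0]
D(4):
  [0, 1, 12, 13, 1, 20, 10]
  [16, 0, 11, 20, 16, 19, 26]
  [5, 6, 0, 18, 6, 12, 15]
  [5, 6, 17, 0, 6, 16, 15]
  [10, 11, 17, 5, 0, 15, 20]
  [15, 16, 27, 20, 15, 0, 17]
  [9, 4, 4, 5, -1, 3, 0]
D(5):
  [0, 1, 12, 6, 1, 16, 10]
  [16, 0, 11, 20, 16, 19, 26]
  [5, 6, 0, 11, 6, 12, 15]
  [5, 6, 17, 0, 6, 16, 15]
  [10, 11, 17, 5, 0, 15, 20]
  [15, 16, 27, 20, 15, 0, 17]
  [9, 4, 4, 4, -1, 3, 0]
D(6):
  [0, 1, 12, 6, 1, 16, 10]
  [16, 0, 11, 20, 16, 19, 26]
  [5, 6, 0, 11, 6, 12, 15]
  [5, 6, 17, 0, 6, 16, 15]
  [10, 11, 17, 5, 0, 15, 20]
  [15, 16, 27, 20, 15, 0, 17]
  [9, 4, 4, 4, -1, 3, 0]
D(7):
  [0, 1, 12, 6, 1, 13, 10]
  [16, 0, 11, 20, 16, 19, 26]
  [5, 6, 0, 11, 6, 12, 15]
  [5, 6, 17, 0, 6, 16, 15]
  [10, 11, 17, 5, 0, 15, 20]
  [15, 16, 21, 20, 15, 0, 17]
  [9, 4, 4, 4, -1, 3, 0]
Answer: A*[0][1] = 1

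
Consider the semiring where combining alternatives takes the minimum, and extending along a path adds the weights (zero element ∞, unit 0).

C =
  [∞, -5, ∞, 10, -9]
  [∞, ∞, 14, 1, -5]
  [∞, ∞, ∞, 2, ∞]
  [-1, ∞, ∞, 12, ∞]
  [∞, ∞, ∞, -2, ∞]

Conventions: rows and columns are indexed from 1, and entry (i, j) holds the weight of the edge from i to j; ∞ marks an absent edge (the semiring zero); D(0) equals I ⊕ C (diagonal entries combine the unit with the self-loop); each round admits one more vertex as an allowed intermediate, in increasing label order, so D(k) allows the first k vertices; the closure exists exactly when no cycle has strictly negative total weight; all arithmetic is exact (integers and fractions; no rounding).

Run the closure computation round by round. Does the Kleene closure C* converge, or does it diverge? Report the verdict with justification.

D(0):
  [0, -5, ∞, 10, -9]
  [∞, 0, 14, 1, -5]
  [∞, ∞, 0, 2, ∞]
  [-1, ∞, ∞, 0, ∞]
  [∞, ∞, ∞, -2, 0]
D(1):
  [0, -5, ∞, 10, -9]
  [∞, 0, 14, 1, -5]
  [∞, ∞, 0, 2, ∞]
  [-1, -6, ∞, 0, -10]
  [∞, ∞, ∞, -2, 0]
Detection: at round 2, diagonal entry (4, 4) turns strictly negative.
Key observation: the cycle 4->1->2->4 has total weight (-1) + (-5) + 1, which is strictly negative.
Answer: DIVERGES — negative cycle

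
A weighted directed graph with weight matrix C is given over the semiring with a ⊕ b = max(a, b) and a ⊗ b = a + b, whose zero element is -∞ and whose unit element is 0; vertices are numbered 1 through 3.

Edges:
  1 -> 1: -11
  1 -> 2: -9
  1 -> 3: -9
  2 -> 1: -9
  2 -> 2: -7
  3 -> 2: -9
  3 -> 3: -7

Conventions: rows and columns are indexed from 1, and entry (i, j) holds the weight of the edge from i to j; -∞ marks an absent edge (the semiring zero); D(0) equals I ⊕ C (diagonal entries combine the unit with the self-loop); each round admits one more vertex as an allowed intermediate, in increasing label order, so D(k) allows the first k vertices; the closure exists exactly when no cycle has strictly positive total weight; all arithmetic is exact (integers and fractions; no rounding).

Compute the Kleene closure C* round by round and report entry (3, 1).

D(0):
  [0, -9, -9]
  [-9, 0, -∞]
  [-∞, -9, 0]
D(1):
  [0, -9, -9]
  [-9, 0, -18]
  [-∞, -9, 0]
D(2):
  [0, -9, -9]
  [-9, 0, -18]
  [-18, -9, 0]
D(3):
  [0, -9, -9]
  [-9, 0, -18]
  [-18, -9, 0]
Answer: C*[3][1] = -18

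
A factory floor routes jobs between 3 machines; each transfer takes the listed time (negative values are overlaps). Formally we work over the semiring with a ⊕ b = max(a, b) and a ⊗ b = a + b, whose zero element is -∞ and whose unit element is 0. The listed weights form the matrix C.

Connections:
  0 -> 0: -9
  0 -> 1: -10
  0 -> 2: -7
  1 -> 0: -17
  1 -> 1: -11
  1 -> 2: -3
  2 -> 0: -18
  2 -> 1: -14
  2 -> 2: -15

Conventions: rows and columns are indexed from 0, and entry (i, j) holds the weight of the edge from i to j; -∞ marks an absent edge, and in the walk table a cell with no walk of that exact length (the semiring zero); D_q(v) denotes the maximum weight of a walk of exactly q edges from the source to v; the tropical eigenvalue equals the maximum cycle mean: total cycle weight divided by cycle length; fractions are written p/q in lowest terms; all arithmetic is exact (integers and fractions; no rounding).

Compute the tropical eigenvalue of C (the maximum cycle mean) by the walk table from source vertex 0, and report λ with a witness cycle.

q=0: [0, -∞, -∞]
q=1: [-9, -10, -7]
q=2: [-18, -19, -13]
q=3: [-27, -27, -22]
Optimal cycle mean attained by: cycle 1->2->1, total (-3) + (-14), length 2.
Answer: λ = -17/2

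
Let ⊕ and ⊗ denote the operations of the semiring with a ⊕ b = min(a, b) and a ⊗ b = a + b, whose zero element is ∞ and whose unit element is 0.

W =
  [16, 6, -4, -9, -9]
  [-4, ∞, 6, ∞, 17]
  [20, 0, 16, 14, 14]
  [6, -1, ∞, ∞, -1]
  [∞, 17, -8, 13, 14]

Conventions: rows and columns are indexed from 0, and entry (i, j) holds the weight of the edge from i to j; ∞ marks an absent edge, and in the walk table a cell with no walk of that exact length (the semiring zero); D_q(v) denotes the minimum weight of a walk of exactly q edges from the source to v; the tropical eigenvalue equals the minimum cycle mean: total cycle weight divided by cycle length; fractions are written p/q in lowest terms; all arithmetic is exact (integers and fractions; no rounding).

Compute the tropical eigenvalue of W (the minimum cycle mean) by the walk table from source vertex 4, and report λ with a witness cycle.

q=0: [∞, ∞, ∞, ∞, 0]
q=1: [∞, 17, -8, 13, 14]
q=2: [12, -8, 6, 6, 6]
q=3: [-12, 5, -2, 3, 3]
q=4: [1, -6, -16, -21, -21]
q=5: [-15, -22, -29, -8, -22]
Optimal cycle mean attained by: cycle 0->4->2->1->0, total (-9) + (-8) + 0 + (-4), length 4.
Answer: λ = -21/4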